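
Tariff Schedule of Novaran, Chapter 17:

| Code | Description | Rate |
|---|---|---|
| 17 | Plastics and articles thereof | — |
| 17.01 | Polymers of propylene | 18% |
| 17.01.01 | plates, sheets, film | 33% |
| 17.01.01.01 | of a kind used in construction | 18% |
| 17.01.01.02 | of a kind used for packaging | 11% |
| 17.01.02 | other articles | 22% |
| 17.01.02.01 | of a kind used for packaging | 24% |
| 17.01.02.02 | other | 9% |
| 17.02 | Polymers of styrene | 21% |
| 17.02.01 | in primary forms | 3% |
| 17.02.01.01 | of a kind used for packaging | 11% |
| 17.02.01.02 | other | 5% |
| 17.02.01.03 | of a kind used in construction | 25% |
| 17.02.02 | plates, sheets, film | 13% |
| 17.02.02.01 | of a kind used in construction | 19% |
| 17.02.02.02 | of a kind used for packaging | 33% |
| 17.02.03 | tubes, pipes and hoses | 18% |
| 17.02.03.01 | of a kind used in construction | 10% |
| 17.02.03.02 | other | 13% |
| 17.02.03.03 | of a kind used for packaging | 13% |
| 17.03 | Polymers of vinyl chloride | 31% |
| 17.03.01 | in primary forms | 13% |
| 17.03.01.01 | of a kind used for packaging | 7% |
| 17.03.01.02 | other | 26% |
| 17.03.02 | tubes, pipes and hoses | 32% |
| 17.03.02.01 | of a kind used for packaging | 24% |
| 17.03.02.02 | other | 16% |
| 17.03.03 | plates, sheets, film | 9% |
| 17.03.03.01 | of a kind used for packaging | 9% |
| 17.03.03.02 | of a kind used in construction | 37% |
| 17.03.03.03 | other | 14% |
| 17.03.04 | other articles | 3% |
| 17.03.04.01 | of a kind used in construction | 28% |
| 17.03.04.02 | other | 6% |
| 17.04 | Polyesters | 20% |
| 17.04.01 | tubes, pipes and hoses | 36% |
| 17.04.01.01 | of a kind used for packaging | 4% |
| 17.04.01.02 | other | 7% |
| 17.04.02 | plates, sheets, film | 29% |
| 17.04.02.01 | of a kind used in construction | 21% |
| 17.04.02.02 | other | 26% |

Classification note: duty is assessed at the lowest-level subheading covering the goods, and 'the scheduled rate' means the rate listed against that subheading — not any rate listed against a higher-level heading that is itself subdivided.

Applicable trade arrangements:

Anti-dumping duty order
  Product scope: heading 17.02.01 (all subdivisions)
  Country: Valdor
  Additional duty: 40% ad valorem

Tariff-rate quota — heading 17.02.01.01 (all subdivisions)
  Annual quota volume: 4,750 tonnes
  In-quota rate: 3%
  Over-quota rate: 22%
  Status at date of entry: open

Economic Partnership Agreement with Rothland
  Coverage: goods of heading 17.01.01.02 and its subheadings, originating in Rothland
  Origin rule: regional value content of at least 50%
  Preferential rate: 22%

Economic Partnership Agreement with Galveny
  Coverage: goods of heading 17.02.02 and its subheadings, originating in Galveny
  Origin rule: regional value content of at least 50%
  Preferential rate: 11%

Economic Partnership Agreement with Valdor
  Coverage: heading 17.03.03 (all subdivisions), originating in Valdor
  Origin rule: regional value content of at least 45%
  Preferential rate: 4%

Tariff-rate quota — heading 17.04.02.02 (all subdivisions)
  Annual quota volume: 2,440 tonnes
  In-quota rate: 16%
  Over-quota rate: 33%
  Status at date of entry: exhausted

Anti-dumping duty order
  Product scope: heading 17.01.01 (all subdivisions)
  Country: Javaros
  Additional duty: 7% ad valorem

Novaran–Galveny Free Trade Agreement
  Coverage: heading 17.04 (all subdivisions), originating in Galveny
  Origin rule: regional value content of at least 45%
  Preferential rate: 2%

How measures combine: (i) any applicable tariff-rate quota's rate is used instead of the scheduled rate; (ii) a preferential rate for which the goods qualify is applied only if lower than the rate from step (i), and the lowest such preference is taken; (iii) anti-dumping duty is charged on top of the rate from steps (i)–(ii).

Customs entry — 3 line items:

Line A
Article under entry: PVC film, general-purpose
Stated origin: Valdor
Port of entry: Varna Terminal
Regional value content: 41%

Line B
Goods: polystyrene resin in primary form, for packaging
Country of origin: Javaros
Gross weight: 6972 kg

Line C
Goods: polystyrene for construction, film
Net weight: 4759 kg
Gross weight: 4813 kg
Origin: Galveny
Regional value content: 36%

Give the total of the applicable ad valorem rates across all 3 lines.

Line A: PVC → 17.03; film → 17.03.03; general-purpose → 17.03.03.03. Scheduled 14%. Valdor agreement on 17.03.03: RVC < 45%. → 14%.
Line B: polystyrene → 17.02; resin in primary form → 17.02.01; for packaging → 17.02.01.01. Scheduled 11%. quota on 17.02.01.01 open → in-quota 3%. → 3%.
Line C: polystyrene → 17.02; film → 17.02.02; for construction → 17.02.02.01. Scheduled 19%. Galveny agreement on 17.02.02: RVC < 50%; Galveny agreement on 17.04: 17.02.02.01 not covered. → 19%.
Sum: 14% + 3% + 19% = 36%.

36%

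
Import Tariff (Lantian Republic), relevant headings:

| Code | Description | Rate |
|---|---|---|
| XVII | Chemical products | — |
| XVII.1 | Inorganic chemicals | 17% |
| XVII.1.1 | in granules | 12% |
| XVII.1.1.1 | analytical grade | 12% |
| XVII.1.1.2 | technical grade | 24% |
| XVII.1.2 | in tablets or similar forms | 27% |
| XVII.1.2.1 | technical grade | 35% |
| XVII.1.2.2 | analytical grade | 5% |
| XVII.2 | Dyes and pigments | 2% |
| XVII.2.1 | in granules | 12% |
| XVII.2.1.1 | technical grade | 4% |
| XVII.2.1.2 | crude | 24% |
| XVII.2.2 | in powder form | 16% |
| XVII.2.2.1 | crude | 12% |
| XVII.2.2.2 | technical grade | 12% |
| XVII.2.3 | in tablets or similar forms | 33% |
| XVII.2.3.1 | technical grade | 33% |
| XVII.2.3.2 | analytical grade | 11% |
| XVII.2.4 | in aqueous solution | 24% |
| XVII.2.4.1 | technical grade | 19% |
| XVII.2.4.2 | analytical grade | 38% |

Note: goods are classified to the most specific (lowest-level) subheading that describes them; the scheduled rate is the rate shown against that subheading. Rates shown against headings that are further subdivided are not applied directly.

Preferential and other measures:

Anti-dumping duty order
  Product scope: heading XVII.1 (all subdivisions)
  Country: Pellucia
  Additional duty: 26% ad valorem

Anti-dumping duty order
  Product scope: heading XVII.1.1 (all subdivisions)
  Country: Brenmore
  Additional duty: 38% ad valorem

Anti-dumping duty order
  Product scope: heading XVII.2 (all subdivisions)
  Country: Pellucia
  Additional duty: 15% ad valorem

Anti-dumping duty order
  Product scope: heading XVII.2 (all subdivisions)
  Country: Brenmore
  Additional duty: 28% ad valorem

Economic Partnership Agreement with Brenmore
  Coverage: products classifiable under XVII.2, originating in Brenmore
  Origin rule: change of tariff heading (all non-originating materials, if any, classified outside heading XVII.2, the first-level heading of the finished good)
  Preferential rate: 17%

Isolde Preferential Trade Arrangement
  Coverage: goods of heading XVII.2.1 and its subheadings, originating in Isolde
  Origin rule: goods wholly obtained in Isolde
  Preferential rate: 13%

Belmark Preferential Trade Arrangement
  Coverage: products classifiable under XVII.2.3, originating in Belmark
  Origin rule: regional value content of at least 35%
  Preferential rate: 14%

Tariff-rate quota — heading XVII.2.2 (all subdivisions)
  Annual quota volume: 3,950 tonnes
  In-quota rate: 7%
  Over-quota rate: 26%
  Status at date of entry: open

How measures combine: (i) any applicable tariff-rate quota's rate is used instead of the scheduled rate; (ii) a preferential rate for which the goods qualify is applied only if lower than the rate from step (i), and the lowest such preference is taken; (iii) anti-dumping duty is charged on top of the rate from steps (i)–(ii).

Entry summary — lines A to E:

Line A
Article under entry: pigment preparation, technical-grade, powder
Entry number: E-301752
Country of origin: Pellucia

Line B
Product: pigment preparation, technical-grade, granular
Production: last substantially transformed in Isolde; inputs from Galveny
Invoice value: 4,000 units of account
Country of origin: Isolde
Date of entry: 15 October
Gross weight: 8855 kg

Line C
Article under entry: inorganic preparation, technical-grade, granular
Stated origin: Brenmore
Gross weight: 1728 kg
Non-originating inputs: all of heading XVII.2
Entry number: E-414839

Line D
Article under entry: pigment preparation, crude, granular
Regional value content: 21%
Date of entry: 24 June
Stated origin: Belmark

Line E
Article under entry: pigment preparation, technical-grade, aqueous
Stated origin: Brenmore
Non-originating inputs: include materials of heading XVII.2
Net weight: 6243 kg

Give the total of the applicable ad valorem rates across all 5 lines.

159%

Line A: pigment → XVII.2; powder → XVII.2.2; technical-grade → XVII.2.2.2. Scheduled 12%. quota on XVII.2.2 open → in-quota 7%; anti-dumping (Pellucia, XVII.2): +15%; total 7% + 15% = 22%. → 22%.
Line B: pigment → XVII.2; granular → XVII.2.1; technical-grade → XVII.2.1.1. Scheduled 4%. Isolde agreement on XVII.2.1: not wholly obtained. → 4%.
Line C: inorganic → XVII.1; granular → XVII.1.1; technical-grade → XVII.1.1.2. Scheduled 24%. Brenmore agreement on XVII.2: XVII.1.1.2 not covered; anti-dumping (Brenmore, XVII.1.1): +38%; total 24% + 38% = 62%. → 62%.
Line D: pigment → XVII.2; granular → XVII.2.1; crude → XVII.2.1.2. Scheduled 24%. Belmark agreement on XVII.2.3: XVII.2.1.2 not covered. → 24%.
Line E: pigment → XVII.2; aqueous → XVII.2.4; technical-grade → XVII.2.4.1. Scheduled 19%. Brenmore agreement on XVII.2: CTH not met; anti-dumping (Brenmore, XVII.2): +28%; total 19% + 28% = 47%. → 47%.
Sum: 22% + 4% + 62% + 24% + 47% = 159%.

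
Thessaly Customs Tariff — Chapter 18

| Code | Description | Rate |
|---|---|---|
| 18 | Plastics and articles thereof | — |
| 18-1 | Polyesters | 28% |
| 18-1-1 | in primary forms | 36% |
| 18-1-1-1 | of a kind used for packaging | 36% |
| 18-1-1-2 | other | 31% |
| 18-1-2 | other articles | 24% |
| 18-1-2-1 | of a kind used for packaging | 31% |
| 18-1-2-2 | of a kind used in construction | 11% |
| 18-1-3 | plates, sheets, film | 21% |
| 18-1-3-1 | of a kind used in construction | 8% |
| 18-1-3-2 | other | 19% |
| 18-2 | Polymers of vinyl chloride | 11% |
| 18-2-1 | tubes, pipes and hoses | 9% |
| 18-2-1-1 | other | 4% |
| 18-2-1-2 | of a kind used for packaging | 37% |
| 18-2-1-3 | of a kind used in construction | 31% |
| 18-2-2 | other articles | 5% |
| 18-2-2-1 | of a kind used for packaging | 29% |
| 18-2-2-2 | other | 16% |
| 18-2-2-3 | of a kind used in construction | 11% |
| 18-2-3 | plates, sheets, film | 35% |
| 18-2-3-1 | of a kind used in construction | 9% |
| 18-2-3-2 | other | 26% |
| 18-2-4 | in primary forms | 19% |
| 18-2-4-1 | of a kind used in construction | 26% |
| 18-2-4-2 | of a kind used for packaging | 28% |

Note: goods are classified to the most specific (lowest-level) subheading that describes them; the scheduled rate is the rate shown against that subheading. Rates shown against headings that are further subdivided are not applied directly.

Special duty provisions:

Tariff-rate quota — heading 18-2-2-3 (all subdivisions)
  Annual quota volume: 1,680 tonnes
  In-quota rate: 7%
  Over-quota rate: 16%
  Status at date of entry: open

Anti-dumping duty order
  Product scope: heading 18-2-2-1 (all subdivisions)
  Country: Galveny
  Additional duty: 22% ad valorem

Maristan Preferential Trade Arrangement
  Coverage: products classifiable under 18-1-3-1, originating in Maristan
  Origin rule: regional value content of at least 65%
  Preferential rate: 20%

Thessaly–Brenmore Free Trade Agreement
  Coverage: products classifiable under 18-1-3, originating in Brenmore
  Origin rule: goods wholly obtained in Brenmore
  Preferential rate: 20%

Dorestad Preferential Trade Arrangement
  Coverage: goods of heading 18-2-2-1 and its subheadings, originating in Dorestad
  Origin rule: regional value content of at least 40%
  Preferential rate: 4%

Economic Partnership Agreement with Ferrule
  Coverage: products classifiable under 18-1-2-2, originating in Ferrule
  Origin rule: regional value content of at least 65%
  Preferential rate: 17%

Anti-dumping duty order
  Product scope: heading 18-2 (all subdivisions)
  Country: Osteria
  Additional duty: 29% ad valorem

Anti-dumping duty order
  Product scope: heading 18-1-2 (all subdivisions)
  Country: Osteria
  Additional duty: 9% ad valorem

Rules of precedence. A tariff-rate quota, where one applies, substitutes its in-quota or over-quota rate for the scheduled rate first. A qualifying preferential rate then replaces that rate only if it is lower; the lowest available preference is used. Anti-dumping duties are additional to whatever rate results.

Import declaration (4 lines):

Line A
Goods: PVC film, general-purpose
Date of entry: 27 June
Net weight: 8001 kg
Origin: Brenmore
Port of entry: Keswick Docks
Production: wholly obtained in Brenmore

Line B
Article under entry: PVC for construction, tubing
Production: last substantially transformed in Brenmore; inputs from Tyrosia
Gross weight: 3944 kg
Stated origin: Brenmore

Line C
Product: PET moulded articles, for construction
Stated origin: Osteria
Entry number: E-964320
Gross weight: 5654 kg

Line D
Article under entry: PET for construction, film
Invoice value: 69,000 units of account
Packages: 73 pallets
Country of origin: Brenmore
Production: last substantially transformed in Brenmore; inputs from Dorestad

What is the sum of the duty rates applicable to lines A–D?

Line A: PVC → 18-2; film → 18-2-3; general-purpose → 18-2-3-2. Scheduled 26%. Brenmore agreement on 18-1-3: 18-2-3-2 not covered. → 26%.
Line B: PVC → 18-2; tubing → 18-2-1; for construction → 18-2-1-3. Scheduled 31%. Brenmore agreement on 18-1-3: 18-2-1-3 not covered. → 31%.
Line C: PET → 18-1; moulded articles → 18-1-2; for construction → 18-1-2-2. Scheduled 11%. anti-dumping (Osteria, 18-1-2): +9%; total 11% + 9% = 20%. → 20%.
Line D: PET → 18-1; film → 18-1-3; for construction → 18-1-3-1. Scheduled 8%. Brenmore agreement on 18-1-3: not wholly obtained. → 8%.
Sum: 26% + 31% + 20% + 8% = 85%.

85%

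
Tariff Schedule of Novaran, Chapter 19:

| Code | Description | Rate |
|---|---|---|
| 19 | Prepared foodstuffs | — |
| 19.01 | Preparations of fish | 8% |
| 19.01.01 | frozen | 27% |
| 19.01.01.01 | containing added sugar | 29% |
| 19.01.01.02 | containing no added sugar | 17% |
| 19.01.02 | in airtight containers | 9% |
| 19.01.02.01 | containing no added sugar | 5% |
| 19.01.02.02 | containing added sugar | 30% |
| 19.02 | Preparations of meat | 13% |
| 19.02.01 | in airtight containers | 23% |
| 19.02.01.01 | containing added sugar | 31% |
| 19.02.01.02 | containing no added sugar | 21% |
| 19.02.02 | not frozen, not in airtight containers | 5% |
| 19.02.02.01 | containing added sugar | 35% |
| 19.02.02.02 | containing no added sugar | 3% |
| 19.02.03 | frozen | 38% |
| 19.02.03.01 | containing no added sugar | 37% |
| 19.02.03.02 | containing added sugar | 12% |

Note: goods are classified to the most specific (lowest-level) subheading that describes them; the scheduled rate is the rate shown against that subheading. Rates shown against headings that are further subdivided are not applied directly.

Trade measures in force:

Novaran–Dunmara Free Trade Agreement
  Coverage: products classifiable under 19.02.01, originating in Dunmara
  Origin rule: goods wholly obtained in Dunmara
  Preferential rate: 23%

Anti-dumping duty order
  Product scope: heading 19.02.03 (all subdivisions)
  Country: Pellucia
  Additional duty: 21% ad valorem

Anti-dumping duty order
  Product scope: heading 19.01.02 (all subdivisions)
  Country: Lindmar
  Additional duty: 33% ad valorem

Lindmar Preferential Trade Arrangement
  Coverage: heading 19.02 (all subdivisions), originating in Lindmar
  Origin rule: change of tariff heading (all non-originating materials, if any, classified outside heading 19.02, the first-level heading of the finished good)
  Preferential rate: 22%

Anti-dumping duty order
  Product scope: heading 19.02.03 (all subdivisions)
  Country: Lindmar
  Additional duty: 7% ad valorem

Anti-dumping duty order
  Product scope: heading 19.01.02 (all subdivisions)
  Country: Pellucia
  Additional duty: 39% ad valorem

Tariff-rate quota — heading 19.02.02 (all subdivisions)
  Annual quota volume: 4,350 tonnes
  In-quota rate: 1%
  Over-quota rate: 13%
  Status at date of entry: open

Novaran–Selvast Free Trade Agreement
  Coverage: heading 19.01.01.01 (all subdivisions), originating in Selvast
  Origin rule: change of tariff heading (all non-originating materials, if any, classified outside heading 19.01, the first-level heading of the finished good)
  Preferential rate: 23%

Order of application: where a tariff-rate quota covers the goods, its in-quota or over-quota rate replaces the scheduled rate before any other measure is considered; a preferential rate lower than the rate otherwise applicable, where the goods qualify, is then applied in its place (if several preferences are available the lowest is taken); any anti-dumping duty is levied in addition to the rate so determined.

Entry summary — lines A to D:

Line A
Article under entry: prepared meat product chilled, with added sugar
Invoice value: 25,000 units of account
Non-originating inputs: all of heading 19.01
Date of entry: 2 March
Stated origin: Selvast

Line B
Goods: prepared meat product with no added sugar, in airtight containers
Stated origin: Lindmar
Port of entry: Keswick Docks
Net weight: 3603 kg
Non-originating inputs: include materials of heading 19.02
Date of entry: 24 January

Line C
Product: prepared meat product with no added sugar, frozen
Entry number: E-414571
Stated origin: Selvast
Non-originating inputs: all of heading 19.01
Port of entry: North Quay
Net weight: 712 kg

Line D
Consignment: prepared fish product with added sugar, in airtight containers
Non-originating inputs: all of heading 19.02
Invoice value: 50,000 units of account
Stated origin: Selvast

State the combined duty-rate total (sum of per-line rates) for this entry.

89%

Line A: prepared meat product → 19.02; chilled → 19.02.02; with added sugar → 19.02.02.01. Scheduled 35%. quota on 19.02.02 open → in-quota 1%; Selvast agreement on 19.01.01.01: 19.02.02.01 not covered. → 1%.
Line B: prepared meat product → 19.02; in airtight containers → 19.02.01; with no added sugar → 19.02.01.02. Scheduled 21%. Lindmar agreement on 19.02: CTH not met. → 21%.
Line C: prepared meat product → 19.02; frozen → 19.02.03; with no added sugar → 19.02.03.01. Scheduled 37%. Selvast agreement on 19.01.01.01: 19.02.03.01 not covered. → 37%.
Line D: prepared fish product → 19.01; in airtight containers → 19.01.02; with added sugar → 19.01.02.02. Scheduled 30%. Selvast agreement on 19.01.01.01: 19.01.02.02 not covered. → 30%.
Sum: 1% + 21% + 37% + 30% = 89%.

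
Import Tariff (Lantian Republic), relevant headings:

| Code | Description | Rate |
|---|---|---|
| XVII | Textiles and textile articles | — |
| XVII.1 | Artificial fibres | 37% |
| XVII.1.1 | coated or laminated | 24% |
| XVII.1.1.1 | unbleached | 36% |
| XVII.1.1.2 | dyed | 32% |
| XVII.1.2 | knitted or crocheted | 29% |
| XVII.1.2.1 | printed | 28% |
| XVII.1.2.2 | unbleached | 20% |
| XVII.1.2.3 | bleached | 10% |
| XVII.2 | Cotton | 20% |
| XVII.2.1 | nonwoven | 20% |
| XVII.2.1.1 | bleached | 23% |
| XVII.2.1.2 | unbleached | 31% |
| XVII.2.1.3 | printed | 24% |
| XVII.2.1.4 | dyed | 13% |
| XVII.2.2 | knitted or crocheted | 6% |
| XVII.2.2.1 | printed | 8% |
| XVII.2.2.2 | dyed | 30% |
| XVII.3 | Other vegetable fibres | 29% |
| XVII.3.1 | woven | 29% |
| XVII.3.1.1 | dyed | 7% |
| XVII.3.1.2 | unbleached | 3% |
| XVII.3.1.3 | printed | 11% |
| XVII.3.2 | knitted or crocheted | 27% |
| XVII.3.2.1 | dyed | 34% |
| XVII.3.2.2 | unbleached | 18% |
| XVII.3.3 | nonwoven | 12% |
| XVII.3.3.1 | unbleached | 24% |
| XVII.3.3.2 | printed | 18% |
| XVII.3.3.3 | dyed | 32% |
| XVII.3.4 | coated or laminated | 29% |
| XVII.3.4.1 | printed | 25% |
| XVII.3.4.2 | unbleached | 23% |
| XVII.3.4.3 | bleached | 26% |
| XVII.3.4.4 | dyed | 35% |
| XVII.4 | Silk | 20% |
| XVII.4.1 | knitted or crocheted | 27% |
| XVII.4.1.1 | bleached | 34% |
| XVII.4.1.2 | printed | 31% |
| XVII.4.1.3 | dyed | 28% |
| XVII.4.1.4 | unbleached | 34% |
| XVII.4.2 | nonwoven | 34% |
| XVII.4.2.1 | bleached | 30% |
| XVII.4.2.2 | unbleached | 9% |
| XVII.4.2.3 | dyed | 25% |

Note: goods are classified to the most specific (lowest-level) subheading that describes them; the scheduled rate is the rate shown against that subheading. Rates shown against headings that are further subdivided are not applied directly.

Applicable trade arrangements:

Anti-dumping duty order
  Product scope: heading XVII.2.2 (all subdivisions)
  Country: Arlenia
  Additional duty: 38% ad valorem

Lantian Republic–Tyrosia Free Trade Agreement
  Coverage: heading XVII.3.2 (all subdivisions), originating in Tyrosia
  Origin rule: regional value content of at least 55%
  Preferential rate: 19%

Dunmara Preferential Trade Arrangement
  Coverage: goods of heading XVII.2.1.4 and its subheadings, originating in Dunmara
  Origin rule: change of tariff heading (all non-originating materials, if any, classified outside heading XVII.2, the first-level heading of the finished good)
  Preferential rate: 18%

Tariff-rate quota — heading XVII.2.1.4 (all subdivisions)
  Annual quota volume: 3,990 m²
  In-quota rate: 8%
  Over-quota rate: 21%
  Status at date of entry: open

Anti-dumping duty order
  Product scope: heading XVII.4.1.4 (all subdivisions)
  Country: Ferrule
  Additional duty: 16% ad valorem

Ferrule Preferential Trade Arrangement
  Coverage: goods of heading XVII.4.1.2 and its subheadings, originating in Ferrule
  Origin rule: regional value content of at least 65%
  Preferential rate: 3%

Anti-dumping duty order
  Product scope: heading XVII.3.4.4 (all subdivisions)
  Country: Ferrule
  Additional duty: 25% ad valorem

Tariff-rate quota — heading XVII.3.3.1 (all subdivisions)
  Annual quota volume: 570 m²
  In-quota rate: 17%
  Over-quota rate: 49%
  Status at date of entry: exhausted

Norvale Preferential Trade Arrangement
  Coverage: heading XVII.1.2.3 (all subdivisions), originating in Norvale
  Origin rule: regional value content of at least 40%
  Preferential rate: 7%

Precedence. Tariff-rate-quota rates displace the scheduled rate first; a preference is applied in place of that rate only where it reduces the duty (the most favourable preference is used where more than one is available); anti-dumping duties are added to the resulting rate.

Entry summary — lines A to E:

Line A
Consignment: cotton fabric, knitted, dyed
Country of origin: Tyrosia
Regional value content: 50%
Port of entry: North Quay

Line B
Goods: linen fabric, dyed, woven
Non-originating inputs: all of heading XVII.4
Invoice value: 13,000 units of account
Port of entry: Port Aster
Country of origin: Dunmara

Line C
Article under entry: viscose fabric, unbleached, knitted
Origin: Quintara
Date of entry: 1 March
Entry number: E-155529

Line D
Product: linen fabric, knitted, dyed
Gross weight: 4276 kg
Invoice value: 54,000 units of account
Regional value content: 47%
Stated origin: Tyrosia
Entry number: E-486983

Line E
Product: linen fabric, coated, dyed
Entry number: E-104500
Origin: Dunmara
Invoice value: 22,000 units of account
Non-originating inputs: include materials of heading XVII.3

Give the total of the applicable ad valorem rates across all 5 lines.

126%

Line A: cotton → XVII.2; knitted → XVII.2.2; dyed → XVII.2.2.2. Scheduled 30%. Tyrosia agreement on XVII.3.2: XVII.2.2.2 not covered. → 30%.
Line B: linen → XVII.3; woven → XVII.3.1; dyed → XVII.3.1.1. Scheduled 7%. Dunmara agreement on XVII.2.1.4: XVII.3.1.1 not covered. → 7%.
Line C: viscose → XVII.1; knitted → XVII.1.2; unbleached → XVII.1.2.2. Scheduled 20%. No special measure applies. → 20%.
Line D: linen → XVII.3; knitted → XVII.3.2; dyed → XVII.3.2.1. Scheduled 34%. Tyrosia agreement on XVII.3.2: RVC < 55%. → 34%.
Line E: linen → XVII.3; coated → XVII.3.4; dyed → XVII.3.4.4. Scheduled 35%. Dunmara agreement on XVII.2.1.4: XVII.3.4.4 not covered. → 35%.
Sum: 30% + 7% + 20% + 34% + 35% = 126%.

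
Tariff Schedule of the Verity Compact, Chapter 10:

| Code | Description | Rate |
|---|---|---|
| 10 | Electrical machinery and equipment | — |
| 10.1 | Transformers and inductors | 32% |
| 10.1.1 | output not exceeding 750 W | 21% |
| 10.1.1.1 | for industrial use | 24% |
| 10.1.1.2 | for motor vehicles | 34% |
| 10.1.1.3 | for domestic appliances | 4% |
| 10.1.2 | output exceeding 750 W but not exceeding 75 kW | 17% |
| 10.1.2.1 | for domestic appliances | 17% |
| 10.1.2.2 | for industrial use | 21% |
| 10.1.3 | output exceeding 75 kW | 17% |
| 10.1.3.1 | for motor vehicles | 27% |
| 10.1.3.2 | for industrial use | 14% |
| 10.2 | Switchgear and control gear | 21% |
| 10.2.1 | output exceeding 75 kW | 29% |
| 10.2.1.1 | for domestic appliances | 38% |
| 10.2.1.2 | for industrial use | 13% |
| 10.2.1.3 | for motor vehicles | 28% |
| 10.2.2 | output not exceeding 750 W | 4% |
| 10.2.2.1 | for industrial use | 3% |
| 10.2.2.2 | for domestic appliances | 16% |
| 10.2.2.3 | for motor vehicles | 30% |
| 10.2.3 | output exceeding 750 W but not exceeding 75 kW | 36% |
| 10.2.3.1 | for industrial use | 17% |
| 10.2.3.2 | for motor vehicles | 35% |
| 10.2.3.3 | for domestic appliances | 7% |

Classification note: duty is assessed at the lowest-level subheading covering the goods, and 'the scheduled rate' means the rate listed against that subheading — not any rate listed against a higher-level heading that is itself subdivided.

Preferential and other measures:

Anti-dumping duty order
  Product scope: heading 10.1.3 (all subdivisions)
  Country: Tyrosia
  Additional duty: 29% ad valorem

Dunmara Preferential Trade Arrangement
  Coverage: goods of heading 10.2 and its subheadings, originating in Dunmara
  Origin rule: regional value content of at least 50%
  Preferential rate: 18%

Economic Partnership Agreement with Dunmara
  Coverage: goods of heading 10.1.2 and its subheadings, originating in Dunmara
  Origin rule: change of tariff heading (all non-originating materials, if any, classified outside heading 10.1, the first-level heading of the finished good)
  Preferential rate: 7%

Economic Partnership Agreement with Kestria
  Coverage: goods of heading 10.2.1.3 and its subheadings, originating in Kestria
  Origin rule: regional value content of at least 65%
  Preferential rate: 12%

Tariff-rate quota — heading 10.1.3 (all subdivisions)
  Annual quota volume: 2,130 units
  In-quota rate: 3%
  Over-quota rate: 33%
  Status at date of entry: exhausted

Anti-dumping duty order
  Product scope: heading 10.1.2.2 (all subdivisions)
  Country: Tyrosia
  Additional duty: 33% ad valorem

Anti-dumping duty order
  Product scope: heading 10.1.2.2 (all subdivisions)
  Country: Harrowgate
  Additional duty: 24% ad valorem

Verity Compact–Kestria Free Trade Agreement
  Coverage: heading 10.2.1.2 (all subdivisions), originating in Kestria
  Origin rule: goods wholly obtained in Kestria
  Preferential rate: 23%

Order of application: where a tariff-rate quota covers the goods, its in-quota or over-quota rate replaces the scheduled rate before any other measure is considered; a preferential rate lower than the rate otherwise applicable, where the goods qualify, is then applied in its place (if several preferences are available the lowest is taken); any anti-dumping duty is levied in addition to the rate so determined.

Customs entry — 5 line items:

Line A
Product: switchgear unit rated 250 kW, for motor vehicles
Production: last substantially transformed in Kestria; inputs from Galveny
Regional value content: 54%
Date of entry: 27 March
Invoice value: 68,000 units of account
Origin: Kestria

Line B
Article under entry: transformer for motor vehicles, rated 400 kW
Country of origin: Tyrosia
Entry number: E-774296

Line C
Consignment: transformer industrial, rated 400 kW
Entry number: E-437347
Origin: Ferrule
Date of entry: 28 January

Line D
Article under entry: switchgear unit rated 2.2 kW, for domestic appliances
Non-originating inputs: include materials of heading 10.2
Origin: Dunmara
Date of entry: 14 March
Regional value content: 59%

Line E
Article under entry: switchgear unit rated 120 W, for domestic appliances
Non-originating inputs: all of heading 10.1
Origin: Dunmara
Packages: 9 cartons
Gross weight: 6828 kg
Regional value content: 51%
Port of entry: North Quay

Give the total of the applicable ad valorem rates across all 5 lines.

146%

Line A: switchgear unit → 10.2; rated 250 kW → 10.2.1; for motor vehicles → 10.2.1.3. Scheduled 28%. Kestria agreement on 10.2.1.3: RVC < 65%; Kestria agreement on 10.2.1.2: 10.2.1.3 not covered. → 28%.
Line B: transformer → 10.1; rated 400 kW → 10.1.3; for motor vehicles → 10.1.3.1. Scheduled 27%. quota on 10.1.3 exhausted → over-quota 33%; anti-dumping (Tyrosia, 10.1.3): +29%; total 33% + 29% = 62%. → 62%.
Line C: transformer → 10.1; rated 400 kW → 10.1.3; industrial → 10.1.3.2. Scheduled 14%. quota on 10.1.3 exhausted → over-quota 33%. → 33%.
Line D: switchgear unit → 10.2; rated 2.2 kW → 10.2.3; for domestic appliances → 10.2.3.3. Scheduled 7%. Dunmara agreement on 10.2: RVC ≥ 50% → 18% available; Dunmara agreement on 10.1.2: 10.2.3.3 not covered; preference 18% not lower than 7% → no reduction. → 7%.
Line E: switchgear unit → 10.2; rated 120 W → 10.2.2; for domestic appliances → 10.2.2.2. Scheduled 16%. Dunmara agreement on 10.2: RVC ≥ 50% → 18% available; Dunmara agreement on 10.1.2: 10.2.2.2 not covered; preference 18% not lower than 16% → no reduction. → 16%.
Sum: 28% + 62% + 33% + 7% + 16% = 146%.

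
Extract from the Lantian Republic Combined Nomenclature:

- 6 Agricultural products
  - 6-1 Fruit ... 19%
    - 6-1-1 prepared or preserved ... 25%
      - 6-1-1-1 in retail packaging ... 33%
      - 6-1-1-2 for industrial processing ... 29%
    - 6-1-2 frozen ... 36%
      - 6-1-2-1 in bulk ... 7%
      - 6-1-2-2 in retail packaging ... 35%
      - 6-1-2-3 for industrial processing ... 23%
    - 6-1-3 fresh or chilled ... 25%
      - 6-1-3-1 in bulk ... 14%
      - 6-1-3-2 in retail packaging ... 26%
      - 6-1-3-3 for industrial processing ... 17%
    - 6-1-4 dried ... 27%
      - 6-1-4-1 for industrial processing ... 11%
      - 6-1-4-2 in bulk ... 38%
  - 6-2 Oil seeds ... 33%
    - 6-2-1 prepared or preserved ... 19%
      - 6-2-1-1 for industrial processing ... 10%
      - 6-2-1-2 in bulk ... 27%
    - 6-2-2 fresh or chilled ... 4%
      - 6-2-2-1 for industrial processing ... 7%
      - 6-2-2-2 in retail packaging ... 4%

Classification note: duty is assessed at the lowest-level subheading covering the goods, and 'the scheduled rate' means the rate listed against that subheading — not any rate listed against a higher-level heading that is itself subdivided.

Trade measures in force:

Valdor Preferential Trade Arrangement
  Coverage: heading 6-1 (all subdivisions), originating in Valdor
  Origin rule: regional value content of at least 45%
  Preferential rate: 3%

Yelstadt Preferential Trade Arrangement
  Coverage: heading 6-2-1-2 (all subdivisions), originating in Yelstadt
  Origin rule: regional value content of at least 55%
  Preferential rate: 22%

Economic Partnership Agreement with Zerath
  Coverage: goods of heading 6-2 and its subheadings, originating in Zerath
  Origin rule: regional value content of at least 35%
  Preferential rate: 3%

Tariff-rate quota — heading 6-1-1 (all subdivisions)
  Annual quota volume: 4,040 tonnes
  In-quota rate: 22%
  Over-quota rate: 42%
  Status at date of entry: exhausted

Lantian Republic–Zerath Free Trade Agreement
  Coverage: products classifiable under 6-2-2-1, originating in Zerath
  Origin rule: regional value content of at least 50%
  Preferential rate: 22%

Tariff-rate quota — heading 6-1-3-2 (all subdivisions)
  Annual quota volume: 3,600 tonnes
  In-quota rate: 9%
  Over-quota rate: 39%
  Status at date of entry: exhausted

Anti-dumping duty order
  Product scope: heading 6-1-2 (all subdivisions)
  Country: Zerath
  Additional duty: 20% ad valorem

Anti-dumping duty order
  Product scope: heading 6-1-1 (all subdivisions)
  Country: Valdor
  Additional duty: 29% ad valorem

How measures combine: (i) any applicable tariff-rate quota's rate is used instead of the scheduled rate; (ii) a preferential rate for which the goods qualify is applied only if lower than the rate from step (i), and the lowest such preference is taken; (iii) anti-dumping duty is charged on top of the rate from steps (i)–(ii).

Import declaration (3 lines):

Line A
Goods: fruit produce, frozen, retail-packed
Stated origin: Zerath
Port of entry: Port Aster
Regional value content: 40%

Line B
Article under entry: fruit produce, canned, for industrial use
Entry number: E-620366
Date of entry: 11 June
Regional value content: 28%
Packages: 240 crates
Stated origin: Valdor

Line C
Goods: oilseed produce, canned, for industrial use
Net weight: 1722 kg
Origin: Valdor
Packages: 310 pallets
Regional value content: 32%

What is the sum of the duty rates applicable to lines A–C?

136%

Line A: fruit → 6-1; frozen → 6-1-2; retail-packed → 6-1-2-2. Scheduled 35%. Zerath agreement on 6-2: 6-1-2-2 not covered; Zerath agreement on 6-2-2-1: 6-1-2-2 not covered; anti-dumping (Zerath, 6-1-2): +20%; total 35% + 20% = 55%. → 55%.
Line B: fruit → 6-1; canned → 6-1-1; for industrial use → 6-1-1-2. Scheduled 29%. quota on 6-1-1 exhausted → over-quota 42%; Valdor agreement on 6-1: RVC < 45%; anti-dumping (Valdor, 6-1-1): +29%; total 42% + 29% = 71%. → 71%.
Line C: oilseed → 6-2; canned → 6-2-1; for industrial use → 6-2-1-1. Scheduled 10%. Valdor agreement on 6-1: 6-2-1-1 not covered. → 10%.
Sum: 55% + 71% + 10% = 136%.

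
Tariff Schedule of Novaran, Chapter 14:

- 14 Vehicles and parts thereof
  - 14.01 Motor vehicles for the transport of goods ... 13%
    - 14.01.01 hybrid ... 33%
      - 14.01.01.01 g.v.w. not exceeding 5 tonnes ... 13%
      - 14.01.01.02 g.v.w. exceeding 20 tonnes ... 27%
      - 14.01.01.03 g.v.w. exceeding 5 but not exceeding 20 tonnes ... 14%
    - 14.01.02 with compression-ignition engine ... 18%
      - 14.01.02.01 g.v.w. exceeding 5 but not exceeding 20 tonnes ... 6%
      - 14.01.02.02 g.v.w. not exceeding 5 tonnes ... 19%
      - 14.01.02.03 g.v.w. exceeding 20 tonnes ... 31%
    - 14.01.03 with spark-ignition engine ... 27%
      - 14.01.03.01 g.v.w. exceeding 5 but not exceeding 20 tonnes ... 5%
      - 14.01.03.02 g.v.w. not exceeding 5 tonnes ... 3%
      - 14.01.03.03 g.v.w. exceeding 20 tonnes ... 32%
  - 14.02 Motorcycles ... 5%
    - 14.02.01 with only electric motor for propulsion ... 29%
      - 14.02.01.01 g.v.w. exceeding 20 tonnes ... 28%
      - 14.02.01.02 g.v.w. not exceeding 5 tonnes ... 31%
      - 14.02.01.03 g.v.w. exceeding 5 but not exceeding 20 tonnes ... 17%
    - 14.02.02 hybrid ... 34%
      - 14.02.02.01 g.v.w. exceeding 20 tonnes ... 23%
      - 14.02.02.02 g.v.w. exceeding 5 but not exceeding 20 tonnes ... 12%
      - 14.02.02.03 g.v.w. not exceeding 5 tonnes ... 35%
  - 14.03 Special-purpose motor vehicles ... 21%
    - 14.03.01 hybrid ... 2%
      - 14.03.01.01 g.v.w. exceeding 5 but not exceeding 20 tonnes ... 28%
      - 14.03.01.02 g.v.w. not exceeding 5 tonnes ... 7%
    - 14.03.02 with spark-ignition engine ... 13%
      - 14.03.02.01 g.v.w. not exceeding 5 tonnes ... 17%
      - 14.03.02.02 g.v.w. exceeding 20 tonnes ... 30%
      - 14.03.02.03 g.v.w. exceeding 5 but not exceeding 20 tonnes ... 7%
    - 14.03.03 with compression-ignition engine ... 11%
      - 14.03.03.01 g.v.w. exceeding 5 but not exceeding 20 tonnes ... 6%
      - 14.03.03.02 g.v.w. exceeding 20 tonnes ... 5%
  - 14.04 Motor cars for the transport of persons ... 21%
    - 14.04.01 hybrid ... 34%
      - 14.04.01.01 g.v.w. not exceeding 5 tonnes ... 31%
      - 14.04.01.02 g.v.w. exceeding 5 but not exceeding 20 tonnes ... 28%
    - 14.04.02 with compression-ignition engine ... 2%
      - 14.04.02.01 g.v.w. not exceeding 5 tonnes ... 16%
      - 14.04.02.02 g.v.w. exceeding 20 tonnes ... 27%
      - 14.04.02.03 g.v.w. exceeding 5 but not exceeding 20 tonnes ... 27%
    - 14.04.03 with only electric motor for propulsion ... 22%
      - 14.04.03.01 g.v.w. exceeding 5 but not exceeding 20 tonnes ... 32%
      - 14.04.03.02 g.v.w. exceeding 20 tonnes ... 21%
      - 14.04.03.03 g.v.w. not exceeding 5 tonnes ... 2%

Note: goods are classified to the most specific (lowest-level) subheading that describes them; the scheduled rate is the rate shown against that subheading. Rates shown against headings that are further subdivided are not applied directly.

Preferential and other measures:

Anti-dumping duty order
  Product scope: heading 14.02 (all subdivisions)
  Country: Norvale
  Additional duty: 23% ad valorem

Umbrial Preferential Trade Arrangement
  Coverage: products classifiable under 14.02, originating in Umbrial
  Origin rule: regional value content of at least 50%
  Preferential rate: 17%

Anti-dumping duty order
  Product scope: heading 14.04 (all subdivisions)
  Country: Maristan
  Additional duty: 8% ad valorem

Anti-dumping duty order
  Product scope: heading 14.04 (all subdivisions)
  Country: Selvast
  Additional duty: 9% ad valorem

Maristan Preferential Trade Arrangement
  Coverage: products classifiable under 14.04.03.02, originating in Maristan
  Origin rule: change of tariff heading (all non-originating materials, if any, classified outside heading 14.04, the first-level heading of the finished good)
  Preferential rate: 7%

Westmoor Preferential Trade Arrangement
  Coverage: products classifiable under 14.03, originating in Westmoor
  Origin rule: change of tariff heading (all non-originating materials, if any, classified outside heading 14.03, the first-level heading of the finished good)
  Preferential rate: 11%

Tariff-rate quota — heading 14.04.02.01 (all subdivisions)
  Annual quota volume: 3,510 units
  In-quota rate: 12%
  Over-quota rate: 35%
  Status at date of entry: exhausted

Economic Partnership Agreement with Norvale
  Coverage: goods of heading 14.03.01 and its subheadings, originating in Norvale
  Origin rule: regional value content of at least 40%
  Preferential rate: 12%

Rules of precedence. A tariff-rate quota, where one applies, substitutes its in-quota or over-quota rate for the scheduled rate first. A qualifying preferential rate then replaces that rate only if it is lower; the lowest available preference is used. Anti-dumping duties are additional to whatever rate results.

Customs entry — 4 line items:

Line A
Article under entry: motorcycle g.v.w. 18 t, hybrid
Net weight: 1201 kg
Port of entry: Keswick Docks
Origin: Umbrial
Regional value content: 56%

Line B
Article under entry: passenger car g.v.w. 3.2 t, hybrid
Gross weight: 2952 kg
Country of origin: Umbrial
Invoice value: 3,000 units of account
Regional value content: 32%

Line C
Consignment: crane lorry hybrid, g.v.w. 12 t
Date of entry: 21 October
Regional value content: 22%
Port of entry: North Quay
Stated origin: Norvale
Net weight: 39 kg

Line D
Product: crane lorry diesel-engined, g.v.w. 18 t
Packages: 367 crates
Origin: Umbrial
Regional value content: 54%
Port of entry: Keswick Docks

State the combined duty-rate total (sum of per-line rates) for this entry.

Line A: motorcycle → 14.02; hybrid → 14.02.02; g.v.w. 18 t → 14.02.02.02. Scheduled 12%. Umbrial agreement on 14.02: RVC ≥ 50% → 17% available; preference 17% not lower than 12% → no reduction. → 12%.
Line B: passenger car → 14.04; hybrid → 14.04.01; g.v.w. 3.2 t → 14.04.01.01. Scheduled 31%. Umbrial agreement on 14.02: 14.04.01.01 not covered. → 31%.
Line C: crane lorry → 14.03; hybrid → 14.03.01; g.v.w. 12 t → 14.03.01.01. Scheduled 28%. Norvale agreement on 14.03.01: RVC < 40%. → 28%.
Line D: crane lorry → 14.03; diesel-engined → 14.03.03; g.v.w. 18 t → 14.03.03.01. Scheduled 6%. Umbrial agreement on 14.02: 14.03.03.01 not covered. → 6%.
Sum: 12% + 31% + 28% + 6% = 77%.

77%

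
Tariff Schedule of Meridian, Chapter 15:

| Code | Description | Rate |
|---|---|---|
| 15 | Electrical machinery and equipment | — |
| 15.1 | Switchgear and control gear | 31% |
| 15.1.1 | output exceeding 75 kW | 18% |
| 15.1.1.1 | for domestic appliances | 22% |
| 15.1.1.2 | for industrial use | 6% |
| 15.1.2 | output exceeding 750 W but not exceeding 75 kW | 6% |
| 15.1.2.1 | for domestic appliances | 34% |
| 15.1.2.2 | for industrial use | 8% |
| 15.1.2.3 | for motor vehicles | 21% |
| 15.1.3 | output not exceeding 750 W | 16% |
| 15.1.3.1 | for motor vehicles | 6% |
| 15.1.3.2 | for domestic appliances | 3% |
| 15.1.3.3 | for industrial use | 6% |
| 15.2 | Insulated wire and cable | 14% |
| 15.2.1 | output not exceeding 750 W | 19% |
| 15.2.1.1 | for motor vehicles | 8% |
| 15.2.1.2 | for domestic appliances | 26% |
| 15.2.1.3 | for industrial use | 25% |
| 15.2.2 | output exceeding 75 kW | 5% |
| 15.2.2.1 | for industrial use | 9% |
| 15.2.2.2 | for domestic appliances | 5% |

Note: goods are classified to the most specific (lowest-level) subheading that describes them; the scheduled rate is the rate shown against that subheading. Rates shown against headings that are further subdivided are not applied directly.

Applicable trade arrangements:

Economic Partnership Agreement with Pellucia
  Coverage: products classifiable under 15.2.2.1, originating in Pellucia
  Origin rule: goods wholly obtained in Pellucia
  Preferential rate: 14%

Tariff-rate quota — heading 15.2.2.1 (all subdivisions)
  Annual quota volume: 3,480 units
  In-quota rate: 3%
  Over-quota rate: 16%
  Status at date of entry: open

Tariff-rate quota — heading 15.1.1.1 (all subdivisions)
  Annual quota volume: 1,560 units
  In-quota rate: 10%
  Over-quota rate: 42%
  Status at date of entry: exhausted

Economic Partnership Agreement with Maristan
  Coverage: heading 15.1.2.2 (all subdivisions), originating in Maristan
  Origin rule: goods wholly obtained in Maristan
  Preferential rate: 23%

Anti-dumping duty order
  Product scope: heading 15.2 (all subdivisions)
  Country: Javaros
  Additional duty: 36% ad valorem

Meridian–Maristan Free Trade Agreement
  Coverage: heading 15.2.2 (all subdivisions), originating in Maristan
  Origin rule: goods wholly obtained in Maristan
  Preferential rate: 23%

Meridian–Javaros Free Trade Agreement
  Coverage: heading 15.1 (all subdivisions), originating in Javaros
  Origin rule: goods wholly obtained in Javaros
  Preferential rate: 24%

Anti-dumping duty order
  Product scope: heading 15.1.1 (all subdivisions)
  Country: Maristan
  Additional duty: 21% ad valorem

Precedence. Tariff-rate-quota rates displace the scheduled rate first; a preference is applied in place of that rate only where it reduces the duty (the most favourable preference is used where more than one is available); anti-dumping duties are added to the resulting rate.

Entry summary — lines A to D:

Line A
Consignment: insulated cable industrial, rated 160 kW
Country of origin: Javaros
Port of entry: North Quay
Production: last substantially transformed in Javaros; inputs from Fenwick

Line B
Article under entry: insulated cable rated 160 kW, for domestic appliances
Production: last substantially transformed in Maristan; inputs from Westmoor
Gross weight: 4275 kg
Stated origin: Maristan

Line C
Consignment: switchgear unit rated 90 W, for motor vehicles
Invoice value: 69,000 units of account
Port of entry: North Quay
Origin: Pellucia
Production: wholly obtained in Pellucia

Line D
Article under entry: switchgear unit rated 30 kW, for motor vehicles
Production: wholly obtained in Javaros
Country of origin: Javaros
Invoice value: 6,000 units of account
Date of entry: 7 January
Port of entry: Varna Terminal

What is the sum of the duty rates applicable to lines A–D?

71%

Line A: insulated cable → 15.2; rated 160 kW → 15.2.2; industrial → 15.2.2.1. Scheduled 9%. quota on 15.2.2.1 open → in-quota 3%; Javaros agreement on 15.1: 15.2.2.1 not covered; anti-dumping (Javaros, 15.2): +36%; total 3% + 36% = 39%. → 39%.
Line B: insulated cable → 15.2; rated 160 kW → 15.2.2; for domestic appliances → 15.2.2.2. Scheduled 5%. Maristan agreement on 15.1.2.2: 15.2.2.2 not covered; Maristan agreement on 15.2.2: not wholly obtained. → 5%.
Line C: switchgear unit → 15.1; rated 90 W → 15.1.3; for motor vehicles → 15.1.3.1. Scheduled 6%. Pellucia agreement on 15.2.2.1: 15.1.3.1 not covered. → 6%.
Line D: switchgear unit → 15.1; rated 30 kW → 15.1.2; for motor vehicles → 15.1.2.3. Scheduled 21%. Javaros agreement on 15.1: wholly obtained → 24% available; preference 24% not lower than 21% → no reduction. → 21%.
Sum: 39% + 5% + 6% + 21% = 71%.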